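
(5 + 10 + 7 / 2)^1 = 37 / 2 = 18.50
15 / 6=5 / 2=2.50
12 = 12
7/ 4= 1.75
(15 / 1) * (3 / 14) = 45 / 14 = 3.21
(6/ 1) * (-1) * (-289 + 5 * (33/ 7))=11148/ 7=1592.57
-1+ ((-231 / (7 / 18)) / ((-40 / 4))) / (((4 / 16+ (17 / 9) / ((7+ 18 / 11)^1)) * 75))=0.69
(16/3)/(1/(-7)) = -112/3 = -37.33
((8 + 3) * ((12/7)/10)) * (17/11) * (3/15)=102/175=0.58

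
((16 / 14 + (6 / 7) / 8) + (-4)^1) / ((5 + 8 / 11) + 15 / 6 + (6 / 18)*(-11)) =-363 / 602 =-0.60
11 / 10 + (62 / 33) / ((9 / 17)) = 13807 / 2970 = 4.65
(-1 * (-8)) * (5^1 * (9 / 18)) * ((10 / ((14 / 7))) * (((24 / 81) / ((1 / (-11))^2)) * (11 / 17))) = 1064800 / 459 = 2319.83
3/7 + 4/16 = 19/28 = 0.68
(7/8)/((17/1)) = 7/136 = 0.05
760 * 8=6080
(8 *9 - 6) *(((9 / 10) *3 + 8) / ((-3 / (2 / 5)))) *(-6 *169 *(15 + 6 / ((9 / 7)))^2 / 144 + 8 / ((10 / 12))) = 3449877629 / 13500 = 255546.49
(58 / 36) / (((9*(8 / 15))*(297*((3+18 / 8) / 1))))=145 / 673596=0.00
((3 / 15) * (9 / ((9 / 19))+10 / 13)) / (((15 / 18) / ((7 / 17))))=10794 / 5525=1.95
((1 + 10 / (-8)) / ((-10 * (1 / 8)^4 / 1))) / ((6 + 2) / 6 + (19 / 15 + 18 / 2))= 256 / 29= 8.83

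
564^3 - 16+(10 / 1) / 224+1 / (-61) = 1225702666689 / 6832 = 179406128.03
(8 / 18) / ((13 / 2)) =8 / 117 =0.07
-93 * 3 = -279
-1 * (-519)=519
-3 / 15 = -0.20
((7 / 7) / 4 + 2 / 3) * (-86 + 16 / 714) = -78.81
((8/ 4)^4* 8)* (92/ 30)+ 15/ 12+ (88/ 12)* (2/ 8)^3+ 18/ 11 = 2088421/ 5280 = 395.53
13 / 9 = 1.44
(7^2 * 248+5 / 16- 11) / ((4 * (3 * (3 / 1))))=194261 / 576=337.26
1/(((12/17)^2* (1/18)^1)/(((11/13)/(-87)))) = -0.35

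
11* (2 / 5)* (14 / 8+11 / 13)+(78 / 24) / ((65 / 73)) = 3919 / 260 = 15.07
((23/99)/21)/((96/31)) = 713/199584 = 0.00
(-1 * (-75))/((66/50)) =625/11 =56.82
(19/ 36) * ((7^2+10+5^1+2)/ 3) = 209/ 18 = 11.61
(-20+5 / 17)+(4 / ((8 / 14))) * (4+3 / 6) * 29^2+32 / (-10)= 4499661 / 170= 26468.59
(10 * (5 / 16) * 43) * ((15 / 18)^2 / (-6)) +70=94085 / 1728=54.45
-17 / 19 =-0.89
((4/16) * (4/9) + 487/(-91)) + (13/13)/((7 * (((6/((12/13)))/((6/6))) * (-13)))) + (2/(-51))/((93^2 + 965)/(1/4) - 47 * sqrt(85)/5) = -2338659076540622/446119223568291 - 94 * sqrt(85)/377108388477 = -5.24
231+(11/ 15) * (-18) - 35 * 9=-486/ 5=-97.20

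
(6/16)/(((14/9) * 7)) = 27/784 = 0.03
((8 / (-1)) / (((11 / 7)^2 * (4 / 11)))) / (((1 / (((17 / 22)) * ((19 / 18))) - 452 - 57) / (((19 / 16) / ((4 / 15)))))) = 4510695 / 57731872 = 0.08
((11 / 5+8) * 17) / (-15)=-289 / 25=-11.56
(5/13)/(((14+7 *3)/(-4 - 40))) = -44/91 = -0.48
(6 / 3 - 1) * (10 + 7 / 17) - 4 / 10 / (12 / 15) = 9.91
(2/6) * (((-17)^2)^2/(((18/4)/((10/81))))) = 763.80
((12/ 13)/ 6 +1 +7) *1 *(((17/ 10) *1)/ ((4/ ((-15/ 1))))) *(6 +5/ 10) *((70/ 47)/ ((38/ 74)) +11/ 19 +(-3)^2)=-3765279/ 893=-4216.44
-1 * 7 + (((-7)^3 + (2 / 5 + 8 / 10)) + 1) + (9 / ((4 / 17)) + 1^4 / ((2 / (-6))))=-6251 / 20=-312.55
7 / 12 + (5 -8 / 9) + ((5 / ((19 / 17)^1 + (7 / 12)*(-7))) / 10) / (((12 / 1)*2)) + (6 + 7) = 96308 / 5445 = 17.69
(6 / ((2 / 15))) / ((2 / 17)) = 765 / 2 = 382.50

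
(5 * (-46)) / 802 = -115 / 401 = -0.29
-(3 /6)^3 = -1 /8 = -0.12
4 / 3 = 1.33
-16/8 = -2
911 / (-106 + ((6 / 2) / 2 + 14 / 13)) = -23686 / 2689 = -8.81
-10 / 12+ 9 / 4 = 17 / 12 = 1.42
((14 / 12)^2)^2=2401 / 1296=1.85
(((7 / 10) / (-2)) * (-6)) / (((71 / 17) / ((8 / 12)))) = 119 / 355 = 0.34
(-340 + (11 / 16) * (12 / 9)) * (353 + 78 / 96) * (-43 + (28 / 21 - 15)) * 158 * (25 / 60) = 85931888575 / 192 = 447561919.66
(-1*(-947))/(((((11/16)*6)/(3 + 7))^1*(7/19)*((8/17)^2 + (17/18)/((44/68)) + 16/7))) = 2495988960/1588903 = 1570.89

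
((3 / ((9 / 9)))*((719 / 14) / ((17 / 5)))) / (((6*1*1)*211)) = 3595 / 100436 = 0.04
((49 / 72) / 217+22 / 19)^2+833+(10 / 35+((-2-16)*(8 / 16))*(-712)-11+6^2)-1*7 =91404620523343 / 12589069248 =7260.63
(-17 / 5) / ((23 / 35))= -119 / 23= -5.17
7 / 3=2.33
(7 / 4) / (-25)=-7 / 100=-0.07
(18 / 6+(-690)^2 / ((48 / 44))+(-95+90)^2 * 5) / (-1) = -436553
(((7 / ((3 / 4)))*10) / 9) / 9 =280 / 243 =1.15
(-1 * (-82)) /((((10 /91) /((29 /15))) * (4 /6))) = 108199 /50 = 2163.98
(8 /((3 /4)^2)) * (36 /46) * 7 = 1792 /23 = 77.91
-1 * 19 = -19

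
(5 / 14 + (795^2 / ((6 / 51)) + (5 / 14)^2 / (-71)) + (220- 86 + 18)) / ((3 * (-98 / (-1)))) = 74761829327 / 4091304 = 18273.35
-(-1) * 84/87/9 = 28/261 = 0.11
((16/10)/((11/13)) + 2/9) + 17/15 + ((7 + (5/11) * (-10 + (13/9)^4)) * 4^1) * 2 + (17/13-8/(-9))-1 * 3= 37.91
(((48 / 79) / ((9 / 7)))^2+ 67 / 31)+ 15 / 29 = 146532008 / 50495931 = 2.90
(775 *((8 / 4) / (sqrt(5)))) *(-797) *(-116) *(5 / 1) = 143300600 *sqrt(5) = 320429882.82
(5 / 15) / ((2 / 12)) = 2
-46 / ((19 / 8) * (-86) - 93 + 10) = 184 / 1149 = 0.16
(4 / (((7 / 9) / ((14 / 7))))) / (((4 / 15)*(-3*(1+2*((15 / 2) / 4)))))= -360 / 133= -2.71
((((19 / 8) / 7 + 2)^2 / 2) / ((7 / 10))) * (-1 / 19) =-85805 / 417088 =-0.21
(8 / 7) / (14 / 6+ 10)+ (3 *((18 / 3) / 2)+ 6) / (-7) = -2.05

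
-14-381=-395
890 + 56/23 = 20526/23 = 892.43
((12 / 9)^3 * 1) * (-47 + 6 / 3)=-320 / 3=-106.67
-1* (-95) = 95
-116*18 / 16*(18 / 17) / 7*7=-2349 / 17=-138.18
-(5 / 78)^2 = -25 / 6084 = -0.00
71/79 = 0.90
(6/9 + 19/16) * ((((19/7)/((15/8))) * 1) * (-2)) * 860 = -290852/63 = -4616.70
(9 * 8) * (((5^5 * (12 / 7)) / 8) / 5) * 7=67500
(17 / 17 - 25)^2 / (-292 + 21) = -2.13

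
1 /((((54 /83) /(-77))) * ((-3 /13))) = 83083 /162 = 512.86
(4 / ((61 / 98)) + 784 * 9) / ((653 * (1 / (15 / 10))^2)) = 24.33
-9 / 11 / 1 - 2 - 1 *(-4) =13 / 11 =1.18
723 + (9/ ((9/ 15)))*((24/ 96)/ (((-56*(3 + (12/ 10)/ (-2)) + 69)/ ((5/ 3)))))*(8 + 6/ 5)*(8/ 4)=235846/ 327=721.24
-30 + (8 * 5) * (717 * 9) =258090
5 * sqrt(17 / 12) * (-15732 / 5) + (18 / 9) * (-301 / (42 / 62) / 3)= -2622 * sqrt(51)- 2666 / 9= -19021.05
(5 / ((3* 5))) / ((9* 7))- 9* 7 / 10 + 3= -3.29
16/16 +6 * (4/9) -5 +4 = 8/3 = 2.67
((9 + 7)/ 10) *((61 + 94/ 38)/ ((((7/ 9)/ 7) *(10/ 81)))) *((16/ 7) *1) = 16922.45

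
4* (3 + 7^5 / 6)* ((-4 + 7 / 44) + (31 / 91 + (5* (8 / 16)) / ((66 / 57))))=-15058375 / 1001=-15043.33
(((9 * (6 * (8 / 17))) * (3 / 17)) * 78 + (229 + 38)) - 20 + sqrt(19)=sqrt(19) + 172471 / 289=601.14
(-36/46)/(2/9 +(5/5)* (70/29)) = -2349/7912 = -0.30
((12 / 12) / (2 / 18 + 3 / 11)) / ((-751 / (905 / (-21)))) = 29865 / 199766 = 0.15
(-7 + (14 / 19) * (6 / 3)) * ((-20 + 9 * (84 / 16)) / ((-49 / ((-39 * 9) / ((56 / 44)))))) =-6312735 / 7448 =-847.57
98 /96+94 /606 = 5701 /4848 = 1.18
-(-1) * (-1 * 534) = -534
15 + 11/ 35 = 536/ 35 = 15.31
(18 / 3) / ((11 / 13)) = 78 / 11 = 7.09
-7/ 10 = -0.70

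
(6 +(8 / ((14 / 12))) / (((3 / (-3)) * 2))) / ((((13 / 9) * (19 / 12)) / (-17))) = -33048 / 1729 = -19.11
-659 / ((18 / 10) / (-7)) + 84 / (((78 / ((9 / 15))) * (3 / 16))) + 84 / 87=43552369 / 16965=2567.19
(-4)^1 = -4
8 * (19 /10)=76 /5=15.20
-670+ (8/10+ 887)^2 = 19687971/25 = 787518.84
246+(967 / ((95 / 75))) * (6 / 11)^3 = 9354174 / 25289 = 369.89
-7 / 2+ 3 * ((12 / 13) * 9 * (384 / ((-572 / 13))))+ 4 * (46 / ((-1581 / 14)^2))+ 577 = 254498118397 / 714874446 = 356.00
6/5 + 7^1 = 41/5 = 8.20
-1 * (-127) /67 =127 /67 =1.90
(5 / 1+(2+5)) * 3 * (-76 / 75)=-912 / 25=-36.48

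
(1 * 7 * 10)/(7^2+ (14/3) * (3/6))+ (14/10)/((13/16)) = 2207/715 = 3.09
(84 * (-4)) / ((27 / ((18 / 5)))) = -224 / 5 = -44.80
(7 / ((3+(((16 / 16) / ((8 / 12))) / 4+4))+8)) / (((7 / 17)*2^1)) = 68 / 123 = 0.55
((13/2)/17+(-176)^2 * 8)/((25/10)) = 1685097/17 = 99123.35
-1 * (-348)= 348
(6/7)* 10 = 60/7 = 8.57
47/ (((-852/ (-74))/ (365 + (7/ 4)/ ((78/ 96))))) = 2766749/ 1846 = 1498.78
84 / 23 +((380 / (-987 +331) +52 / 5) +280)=5534899 / 18860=293.47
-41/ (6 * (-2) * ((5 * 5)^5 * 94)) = 41/ 11015625000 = 0.00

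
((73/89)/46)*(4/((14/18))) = 1314/14329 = 0.09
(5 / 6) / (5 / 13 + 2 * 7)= 65 / 1122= 0.06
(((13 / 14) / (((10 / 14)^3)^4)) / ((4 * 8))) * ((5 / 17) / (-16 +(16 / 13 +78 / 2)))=0.02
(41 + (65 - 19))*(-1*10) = -870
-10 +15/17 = -9.12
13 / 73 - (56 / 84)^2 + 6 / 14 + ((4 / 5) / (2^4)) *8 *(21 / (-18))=-7001 / 22995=-0.30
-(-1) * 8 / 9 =0.89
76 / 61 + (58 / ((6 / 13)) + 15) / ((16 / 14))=124.33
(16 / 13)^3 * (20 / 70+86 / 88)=398336 / 169169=2.35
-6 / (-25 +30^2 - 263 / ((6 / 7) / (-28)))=-18 / 28399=-0.00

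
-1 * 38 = -38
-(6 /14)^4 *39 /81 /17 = -0.00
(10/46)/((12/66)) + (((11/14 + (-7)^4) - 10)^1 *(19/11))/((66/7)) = 14672875/33396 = 439.36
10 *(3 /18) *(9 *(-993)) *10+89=-148861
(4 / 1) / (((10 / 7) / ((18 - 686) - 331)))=-13986 / 5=-2797.20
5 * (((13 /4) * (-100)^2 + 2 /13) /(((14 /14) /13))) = 2112510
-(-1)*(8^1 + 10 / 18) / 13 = 77 / 117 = 0.66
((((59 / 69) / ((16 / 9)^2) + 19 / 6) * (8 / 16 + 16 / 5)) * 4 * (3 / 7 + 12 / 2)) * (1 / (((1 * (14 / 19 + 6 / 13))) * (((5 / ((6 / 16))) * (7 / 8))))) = 26993889 / 1154048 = 23.39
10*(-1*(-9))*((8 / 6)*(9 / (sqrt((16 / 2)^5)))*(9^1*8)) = 429.57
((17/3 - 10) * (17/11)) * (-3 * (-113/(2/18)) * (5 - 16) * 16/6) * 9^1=5394168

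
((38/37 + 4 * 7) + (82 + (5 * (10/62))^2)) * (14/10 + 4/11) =385178561/1955635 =196.96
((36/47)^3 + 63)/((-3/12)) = -26350020/103823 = -253.80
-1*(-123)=123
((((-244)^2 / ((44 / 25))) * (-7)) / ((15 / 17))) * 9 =-26567940 / 11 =-2415267.27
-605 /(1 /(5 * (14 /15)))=-8470 /3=-2823.33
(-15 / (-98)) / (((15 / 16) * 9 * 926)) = 4 / 204183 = 0.00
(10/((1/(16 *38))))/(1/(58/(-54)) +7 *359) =17632/7285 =2.42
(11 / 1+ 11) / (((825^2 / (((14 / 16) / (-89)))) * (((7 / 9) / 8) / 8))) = -16 / 611875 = -0.00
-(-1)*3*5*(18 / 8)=135 / 4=33.75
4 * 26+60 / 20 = 107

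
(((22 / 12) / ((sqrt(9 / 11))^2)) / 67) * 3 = 121 / 1206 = 0.10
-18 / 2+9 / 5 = -36 / 5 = -7.20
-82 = -82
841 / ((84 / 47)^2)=1857769 / 7056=263.29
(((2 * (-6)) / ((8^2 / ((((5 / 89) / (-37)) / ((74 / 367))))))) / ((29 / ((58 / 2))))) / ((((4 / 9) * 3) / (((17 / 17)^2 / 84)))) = 0.00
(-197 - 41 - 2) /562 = -120 /281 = -0.43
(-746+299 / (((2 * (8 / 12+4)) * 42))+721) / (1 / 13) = -123513 / 392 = -315.08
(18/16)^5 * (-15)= -885735/32768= -27.03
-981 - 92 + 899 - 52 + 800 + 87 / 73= 41989 / 73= 575.19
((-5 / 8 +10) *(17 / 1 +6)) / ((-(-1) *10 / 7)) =2415 / 16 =150.94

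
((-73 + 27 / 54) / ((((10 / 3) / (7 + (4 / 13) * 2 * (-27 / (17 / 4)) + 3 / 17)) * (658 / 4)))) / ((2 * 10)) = -31407 / 1454180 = -0.02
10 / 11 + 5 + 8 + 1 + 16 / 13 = 2308 / 143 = 16.14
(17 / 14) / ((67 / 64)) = 544 / 469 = 1.16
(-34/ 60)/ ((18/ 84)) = -119/ 45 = -2.64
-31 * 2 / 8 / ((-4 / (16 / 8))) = 31 / 8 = 3.88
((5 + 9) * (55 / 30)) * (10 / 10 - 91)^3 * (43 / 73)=-804573000 / 73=-11021547.95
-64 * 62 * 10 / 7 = -39680 / 7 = -5668.57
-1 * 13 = -13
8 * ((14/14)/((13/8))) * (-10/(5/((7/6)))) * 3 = -448/13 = -34.46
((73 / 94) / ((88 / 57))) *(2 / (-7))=-4161 / 28952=-0.14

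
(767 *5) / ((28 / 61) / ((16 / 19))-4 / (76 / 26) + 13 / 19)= -3555812 / 129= -27564.43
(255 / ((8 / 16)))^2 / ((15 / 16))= 277440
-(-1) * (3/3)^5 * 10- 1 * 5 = 5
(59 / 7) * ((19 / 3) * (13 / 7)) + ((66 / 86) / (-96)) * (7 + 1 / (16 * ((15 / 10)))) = 53442831 / 539392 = 99.08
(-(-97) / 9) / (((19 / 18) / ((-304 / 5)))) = -3104 / 5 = -620.80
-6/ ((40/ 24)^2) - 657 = -659.16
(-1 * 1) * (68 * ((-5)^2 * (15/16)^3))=-1434375/1024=-1400.76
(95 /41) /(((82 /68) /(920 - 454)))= 1505180 /1681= 895.41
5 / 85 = 1 / 17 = 0.06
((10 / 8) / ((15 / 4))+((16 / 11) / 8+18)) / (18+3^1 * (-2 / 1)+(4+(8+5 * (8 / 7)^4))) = 112847 / 198264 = 0.57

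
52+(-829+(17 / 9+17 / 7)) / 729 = 2336249 / 45927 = 50.87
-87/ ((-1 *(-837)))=-29/ 279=-0.10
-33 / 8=-4.12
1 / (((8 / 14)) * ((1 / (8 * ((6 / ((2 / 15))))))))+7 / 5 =3157 / 5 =631.40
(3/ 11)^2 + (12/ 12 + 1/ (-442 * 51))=2930339/ 2727582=1.07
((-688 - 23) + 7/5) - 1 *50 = -3798/5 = -759.60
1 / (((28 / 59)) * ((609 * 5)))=59 / 85260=0.00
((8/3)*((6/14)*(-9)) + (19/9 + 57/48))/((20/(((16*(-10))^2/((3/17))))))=-50679.79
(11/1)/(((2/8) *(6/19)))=418/3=139.33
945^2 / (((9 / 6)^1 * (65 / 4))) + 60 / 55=5239236 / 143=36638.01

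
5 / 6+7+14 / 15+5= 413 / 30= 13.77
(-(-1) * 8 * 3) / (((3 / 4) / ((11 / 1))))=352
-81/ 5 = -16.20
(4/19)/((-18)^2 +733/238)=952/1479055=0.00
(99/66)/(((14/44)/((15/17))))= 495/119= 4.16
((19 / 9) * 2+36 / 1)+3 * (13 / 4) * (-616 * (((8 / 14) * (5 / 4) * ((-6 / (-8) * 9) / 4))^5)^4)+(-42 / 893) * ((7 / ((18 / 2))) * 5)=-251669.83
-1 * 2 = -2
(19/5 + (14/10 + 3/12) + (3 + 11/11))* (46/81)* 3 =161/10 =16.10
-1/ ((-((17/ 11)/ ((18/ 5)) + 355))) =198/ 70375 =0.00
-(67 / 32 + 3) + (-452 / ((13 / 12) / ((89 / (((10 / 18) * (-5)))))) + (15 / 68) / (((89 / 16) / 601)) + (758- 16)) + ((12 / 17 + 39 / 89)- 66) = 13017599177 / 925600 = 14063.96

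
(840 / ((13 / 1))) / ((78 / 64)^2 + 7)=860160 / 112957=7.61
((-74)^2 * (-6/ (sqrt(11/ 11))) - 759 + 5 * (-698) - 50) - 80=-37235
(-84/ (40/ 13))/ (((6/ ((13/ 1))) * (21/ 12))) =-169/ 5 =-33.80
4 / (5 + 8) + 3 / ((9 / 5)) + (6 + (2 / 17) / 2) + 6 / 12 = 11315 / 1326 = 8.53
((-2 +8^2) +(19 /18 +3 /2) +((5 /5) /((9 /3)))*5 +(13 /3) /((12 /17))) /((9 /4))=2605 /81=32.16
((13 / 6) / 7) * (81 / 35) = 351 / 490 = 0.72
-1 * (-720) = 720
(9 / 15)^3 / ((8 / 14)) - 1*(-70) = 70.38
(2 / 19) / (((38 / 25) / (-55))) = -1375 / 361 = -3.81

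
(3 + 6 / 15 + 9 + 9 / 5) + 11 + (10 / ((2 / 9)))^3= 455751 / 5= 91150.20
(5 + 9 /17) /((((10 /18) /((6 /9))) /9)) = 5076 /85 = 59.72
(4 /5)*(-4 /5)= -16 /25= -0.64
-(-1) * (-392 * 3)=-1176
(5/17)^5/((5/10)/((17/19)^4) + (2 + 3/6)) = 3125/4657371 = 0.00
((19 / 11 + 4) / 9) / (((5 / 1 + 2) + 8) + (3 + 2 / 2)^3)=7 / 869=0.01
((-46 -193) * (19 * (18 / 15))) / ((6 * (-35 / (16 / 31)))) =72656 / 5425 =13.39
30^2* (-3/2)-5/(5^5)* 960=-168942/125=-1351.54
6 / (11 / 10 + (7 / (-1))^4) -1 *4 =-32008 / 8007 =-4.00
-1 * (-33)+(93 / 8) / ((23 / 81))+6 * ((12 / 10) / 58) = 74.06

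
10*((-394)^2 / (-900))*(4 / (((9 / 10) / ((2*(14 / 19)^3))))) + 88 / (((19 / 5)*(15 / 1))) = -3406882936 / 555579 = -6132.13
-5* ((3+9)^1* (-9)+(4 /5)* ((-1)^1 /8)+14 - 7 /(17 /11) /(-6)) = 23803 /51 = 466.73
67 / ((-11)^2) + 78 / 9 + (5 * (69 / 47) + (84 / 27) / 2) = 927250 / 51183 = 18.12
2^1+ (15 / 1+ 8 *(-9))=-55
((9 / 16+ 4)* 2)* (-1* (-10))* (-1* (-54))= 4927.50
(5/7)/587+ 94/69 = 1.36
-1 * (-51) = 51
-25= -25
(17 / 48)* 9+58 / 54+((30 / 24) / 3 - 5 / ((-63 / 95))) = 36947 / 3024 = 12.22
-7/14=-1/2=-0.50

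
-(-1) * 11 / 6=11 / 6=1.83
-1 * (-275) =275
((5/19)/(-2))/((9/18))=-5/19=-0.26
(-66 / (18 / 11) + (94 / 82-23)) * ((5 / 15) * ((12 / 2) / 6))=-7649 / 369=-20.73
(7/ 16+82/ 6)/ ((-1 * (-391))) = 677/ 18768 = 0.04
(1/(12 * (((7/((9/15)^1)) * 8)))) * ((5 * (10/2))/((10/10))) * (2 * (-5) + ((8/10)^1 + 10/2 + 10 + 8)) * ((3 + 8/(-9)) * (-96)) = -437/7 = -62.43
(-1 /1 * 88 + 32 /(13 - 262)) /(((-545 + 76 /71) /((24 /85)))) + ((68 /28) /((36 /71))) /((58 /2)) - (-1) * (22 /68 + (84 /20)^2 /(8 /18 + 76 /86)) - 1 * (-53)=904519296695723 /13537482375900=66.82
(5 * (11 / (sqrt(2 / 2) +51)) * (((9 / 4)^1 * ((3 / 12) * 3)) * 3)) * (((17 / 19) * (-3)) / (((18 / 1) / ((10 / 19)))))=-0.42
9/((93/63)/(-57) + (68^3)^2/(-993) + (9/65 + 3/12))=-927124380/10256512610064713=-0.00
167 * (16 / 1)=2672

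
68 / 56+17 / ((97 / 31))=9027 / 1358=6.65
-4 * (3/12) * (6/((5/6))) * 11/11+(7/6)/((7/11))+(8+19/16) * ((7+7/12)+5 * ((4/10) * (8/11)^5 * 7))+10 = 15534443623/154608960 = 100.48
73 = 73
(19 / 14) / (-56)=-0.02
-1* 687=-687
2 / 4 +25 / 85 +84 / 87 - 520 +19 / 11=-5602101 / 10846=-516.51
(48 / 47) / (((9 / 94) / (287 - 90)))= 6304 / 3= 2101.33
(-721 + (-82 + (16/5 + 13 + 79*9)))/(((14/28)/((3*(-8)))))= 18192/5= 3638.40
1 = 1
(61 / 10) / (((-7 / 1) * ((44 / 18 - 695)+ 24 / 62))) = 17019 / 13518050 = 0.00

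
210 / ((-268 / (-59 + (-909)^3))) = 39432198120 / 67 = 588540270.45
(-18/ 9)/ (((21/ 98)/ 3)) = -28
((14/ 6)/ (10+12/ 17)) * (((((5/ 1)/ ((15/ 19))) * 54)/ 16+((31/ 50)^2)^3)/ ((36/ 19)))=108163616813963/ 43875000000000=2.47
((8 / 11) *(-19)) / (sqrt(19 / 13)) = -8 *sqrt(247) / 11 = -11.43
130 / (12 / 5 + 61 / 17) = 11050 / 509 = 21.71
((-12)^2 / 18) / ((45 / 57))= 152 / 15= 10.13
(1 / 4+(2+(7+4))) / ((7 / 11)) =583 / 28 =20.82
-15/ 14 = -1.07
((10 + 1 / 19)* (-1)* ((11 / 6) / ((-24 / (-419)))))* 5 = -1608.77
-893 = -893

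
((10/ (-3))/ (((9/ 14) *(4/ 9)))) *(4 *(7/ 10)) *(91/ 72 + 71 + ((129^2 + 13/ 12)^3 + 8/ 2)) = -390267957283511041/ 2592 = -150566341544564.44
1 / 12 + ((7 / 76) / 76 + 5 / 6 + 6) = 119873 / 17328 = 6.92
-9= -9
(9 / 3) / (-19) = -0.16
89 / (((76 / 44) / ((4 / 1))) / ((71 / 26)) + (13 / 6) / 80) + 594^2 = 24531826308 / 69433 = 353316.53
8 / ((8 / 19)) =19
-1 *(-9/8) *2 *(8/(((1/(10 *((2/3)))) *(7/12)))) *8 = 11520/7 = 1645.71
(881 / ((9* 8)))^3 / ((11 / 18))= 683797841 / 228096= 2997.85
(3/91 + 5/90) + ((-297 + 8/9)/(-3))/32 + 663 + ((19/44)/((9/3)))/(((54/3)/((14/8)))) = 24006715/36036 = 666.19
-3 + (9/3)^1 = 0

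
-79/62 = -1.27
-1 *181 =-181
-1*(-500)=500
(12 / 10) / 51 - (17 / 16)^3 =-409413 / 348160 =-1.18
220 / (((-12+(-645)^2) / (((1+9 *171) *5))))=1694000 / 416013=4.07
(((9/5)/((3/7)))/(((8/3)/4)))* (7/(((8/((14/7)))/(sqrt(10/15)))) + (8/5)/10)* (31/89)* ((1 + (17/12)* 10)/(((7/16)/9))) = 1218672/11125 + 177723* sqrt(6)/445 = 1087.81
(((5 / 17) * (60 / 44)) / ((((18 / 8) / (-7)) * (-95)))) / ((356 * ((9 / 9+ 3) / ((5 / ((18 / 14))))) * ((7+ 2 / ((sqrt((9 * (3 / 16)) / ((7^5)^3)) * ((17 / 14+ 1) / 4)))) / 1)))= -168175 / 24596638236469534488308+ 71483532400 * sqrt(21) / 55342436032056452598693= 0.00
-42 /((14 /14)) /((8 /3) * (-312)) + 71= 29557 /416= 71.05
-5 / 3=-1.67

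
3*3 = 9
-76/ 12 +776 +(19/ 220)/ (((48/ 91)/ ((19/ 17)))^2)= 112803976339/ 146488320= 770.05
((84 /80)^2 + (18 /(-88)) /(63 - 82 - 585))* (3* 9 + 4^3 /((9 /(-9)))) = -13555431 /332200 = -40.81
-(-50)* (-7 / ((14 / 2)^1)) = -50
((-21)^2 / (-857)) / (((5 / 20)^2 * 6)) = -1176 / 857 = -1.37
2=2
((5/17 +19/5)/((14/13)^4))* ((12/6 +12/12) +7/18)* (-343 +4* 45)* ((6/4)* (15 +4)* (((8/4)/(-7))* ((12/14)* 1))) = 11735.36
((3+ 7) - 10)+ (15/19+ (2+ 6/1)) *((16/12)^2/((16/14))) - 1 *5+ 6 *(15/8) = 13627/684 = 19.92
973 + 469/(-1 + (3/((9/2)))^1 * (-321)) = 208726/215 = 970.82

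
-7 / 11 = -0.64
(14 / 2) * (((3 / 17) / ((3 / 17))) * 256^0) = 7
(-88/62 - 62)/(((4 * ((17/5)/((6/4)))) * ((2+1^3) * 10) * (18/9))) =-983/8432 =-0.12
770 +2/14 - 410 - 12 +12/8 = 4895/14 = 349.64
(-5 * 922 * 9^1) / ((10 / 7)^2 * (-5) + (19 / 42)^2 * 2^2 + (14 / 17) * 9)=311050530 / 14797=21021.19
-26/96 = -13/48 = -0.27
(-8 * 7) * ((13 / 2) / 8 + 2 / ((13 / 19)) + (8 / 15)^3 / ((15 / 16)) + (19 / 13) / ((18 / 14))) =-371066927 / 1316250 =-281.91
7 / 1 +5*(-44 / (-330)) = 23 / 3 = 7.67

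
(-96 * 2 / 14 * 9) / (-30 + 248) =-0.57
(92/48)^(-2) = 144/529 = 0.27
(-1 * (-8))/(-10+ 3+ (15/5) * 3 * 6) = 8/47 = 0.17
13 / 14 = 0.93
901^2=811801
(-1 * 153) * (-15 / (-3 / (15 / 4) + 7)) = 11475 / 31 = 370.16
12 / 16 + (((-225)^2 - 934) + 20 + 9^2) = 199171 / 4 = 49792.75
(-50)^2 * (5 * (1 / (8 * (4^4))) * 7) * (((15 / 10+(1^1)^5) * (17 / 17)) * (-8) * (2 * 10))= -546875 / 32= -17089.84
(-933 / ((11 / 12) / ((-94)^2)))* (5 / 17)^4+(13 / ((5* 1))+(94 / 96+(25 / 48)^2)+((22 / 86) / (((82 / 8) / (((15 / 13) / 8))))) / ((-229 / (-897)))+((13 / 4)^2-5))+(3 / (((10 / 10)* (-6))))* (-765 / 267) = -25589323809762950585759 / 380293279820847360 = -67288.39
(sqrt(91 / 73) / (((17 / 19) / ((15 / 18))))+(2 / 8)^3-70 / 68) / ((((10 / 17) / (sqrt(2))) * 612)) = 0.00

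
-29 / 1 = -29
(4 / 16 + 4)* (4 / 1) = 17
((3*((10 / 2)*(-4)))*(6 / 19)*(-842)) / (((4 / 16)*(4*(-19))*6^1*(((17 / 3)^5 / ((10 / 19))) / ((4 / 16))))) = -30690900 / 9738799163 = -0.00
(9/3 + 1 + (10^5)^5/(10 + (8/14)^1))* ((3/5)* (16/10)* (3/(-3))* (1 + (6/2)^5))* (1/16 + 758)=-155372490000000000000000657003672/925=-167970259459459459459460200000.00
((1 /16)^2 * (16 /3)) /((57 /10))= 5 /1368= 0.00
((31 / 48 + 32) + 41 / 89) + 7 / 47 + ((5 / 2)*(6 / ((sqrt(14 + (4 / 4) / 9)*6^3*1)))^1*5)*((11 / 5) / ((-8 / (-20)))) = 275*sqrt(127) / 6096 + 6677161 / 200784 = 33.76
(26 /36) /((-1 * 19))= -13 /342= -0.04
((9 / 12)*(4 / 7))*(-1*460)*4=-5520 / 7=-788.57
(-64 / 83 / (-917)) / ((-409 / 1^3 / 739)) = -47296 / 31129399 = -0.00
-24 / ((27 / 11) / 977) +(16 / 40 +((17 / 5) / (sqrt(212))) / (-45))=-429862 / 45 - 17*sqrt(53) / 23850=-9552.49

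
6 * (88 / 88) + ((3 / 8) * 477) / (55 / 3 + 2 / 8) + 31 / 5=48671 / 2230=21.83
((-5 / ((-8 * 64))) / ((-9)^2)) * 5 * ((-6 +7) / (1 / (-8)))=-25 / 5184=-0.00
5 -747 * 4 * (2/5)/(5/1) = -5851/25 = -234.04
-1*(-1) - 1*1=0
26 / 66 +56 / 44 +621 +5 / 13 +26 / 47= 1143067 / 1833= 623.60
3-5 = -2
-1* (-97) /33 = 97 /33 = 2.94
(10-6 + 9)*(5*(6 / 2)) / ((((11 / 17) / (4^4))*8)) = 106080 / 11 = 9643.64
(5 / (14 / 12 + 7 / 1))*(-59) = -1770 / 49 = -36.12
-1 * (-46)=46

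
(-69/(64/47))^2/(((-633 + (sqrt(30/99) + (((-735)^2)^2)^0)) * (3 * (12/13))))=-39603700851/26994651136 - 15191293 * sqrt(330)/215957209088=-1.47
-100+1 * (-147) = -247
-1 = -1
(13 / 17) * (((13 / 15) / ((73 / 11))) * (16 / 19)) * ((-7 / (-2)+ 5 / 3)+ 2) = 639496 / 1061055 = 0.60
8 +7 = 15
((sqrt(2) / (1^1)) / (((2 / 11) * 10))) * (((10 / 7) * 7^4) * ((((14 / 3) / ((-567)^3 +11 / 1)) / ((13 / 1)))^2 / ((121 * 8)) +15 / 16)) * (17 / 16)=66858587753025755160729689 * sqrt(2) / 35579527322148793691136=2657.49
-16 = -16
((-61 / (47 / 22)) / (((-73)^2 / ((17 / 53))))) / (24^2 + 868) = -11407 / 9584217158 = -0.00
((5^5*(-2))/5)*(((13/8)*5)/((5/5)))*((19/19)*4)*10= -406250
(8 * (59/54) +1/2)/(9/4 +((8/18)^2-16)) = -2994/4391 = -0.68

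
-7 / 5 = -1.40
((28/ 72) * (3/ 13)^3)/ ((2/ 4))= 21/ 2197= 0.01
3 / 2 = 1.50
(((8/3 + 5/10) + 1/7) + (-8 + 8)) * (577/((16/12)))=80203/56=1432.20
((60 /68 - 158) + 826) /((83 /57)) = 7809 /17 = 459.35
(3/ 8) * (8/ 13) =3/ 13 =0.23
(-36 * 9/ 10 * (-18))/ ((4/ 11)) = 8019/ 5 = 1603.80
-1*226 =-226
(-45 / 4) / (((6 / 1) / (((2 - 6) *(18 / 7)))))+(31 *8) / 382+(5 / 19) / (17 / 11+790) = 4409359284 / 221183921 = 19.94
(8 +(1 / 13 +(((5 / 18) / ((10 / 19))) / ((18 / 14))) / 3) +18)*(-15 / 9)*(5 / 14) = -8280925 / 530712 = -15.60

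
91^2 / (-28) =-1183 / 4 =-295.75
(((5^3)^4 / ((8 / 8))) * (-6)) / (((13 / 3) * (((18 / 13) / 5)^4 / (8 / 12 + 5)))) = -5699005126953125 / 17496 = -325731888829.05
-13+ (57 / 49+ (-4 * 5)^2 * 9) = 175820 / 49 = 3588.16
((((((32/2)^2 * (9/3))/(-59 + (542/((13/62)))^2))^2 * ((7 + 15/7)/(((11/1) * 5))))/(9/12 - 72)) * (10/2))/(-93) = 479174066176/289156033606034187179125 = 0.00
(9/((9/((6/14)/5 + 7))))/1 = 248/35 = 7.09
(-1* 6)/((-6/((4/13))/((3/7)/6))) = 2/91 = 0.02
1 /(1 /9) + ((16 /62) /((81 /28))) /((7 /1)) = 22631 /2511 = 9.01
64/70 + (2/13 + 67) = 30971/455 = 68.07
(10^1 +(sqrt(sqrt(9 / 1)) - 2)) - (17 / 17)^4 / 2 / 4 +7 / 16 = sqrt(3) +133 / 16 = 10.04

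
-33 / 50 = -0.66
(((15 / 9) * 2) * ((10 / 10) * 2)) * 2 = 40 / 3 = 13.33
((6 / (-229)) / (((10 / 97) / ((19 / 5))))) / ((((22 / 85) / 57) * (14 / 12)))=-16072803 / 88165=-182.30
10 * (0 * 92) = 0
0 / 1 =0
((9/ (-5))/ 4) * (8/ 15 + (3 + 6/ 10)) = -93/ 50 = -1.86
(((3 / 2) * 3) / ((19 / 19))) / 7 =9 / 14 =0.64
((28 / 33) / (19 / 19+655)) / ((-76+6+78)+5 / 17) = 119 / 763092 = 0.00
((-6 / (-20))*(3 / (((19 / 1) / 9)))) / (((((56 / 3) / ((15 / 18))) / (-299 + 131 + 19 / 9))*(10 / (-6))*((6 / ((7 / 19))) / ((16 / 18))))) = 1493 / 14440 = 0.10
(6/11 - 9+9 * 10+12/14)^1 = 6345/77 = 82.40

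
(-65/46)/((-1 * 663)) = 5/2346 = 0.00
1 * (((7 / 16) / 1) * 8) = 7 / 2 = 3.50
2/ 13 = 0.15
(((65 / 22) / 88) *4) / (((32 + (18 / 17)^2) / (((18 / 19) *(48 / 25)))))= 202878 / 27507535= 0.01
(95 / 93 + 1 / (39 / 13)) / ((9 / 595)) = 8330 / 93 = 89.57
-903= -903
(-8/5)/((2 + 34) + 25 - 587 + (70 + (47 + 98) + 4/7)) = 0.01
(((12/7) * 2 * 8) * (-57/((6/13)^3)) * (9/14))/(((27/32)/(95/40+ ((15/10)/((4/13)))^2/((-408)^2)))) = -39120996941/1359456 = -28776.95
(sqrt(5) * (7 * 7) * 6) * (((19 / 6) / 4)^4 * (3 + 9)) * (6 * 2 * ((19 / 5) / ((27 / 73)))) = 8857006123 * sqrt(5) / 51840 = 382038.34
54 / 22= 27 / 11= 2.45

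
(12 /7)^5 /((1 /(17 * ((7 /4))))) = 440.46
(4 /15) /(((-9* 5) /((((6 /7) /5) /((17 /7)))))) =-8 /19125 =-0.00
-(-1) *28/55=28/55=0.51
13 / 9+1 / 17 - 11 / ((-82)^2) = 1544837 / 1028772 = 1.50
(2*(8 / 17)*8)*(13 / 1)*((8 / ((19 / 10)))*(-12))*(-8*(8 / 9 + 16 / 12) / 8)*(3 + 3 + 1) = 74547200 / 969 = 76932.09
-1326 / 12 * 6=-663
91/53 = 1.72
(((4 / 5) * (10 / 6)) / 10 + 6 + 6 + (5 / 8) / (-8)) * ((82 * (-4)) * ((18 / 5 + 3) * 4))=-5219423 / 50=-104388.46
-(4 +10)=-14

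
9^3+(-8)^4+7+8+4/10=24202/5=4840.40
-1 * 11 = -11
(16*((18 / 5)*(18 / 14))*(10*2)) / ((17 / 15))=155520 / 119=1306.89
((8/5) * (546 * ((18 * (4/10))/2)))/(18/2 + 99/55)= 1456/5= 291.20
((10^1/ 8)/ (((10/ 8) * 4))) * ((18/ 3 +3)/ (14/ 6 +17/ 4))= 27/ 79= 0.34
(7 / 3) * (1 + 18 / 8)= 91 / 12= 7.58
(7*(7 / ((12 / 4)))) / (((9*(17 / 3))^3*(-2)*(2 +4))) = -49 / 4775436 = -0.00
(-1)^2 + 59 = 60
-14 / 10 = -1.40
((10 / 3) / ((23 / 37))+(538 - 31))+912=98281 / 69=1424.36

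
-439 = -439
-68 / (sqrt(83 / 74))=-68 * sqrt(6142) / 83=-64.21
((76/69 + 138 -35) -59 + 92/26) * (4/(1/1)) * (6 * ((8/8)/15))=69808/897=77.82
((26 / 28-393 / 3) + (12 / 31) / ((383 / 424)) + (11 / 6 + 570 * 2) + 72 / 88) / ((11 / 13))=36118436458 / 30169293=1197.19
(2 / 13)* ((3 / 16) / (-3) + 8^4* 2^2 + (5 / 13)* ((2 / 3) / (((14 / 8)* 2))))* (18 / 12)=71565359 / 18928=3780.93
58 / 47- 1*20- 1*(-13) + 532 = 24733 / 47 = 526.23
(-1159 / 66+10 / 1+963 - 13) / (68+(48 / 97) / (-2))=6033497 / 433752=13.91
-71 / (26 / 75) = -5325 / 26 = -204.81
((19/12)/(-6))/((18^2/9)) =-19/2592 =-0.01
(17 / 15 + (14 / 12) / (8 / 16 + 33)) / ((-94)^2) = 0.00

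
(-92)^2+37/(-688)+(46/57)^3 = 1078481918803/127412784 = 8464.47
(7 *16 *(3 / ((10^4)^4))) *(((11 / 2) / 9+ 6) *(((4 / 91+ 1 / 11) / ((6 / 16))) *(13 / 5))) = 357 / 1718750000000000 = 0.00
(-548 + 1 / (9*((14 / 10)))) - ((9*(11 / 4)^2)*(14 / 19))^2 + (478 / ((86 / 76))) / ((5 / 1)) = -932131350617 / 312943680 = -2978.59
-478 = -478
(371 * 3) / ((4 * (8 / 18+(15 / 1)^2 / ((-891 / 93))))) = -110187 / 9124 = -12.08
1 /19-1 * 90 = -89.95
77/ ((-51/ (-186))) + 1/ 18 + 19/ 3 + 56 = 105023/ 306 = 343.21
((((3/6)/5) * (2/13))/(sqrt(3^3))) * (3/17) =sqrt(3)/3315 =0.00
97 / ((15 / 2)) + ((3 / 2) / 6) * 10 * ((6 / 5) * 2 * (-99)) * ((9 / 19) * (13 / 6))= -170059 / 285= -596.70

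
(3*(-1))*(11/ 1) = -33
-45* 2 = -90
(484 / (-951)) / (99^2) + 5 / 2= 385147 / 154062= 2.50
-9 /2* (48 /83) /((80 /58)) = -783 /415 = -1.89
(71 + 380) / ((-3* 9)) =-16.70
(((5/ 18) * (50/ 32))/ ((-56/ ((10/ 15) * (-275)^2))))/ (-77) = 859375/ 169344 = 5.07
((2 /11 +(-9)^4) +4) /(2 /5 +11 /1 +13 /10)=722170 /1397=516.94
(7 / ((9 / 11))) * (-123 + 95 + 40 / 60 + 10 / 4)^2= 1709477 / 324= 5276.16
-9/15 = -3/5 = -0.60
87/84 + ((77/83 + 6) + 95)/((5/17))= 807799/2324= 347.59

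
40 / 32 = 5 / 4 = 1.25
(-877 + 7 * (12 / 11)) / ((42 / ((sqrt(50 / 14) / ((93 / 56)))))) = -191260 * sqrt(7) / 21483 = -23.55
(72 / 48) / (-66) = -1 / 44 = -0.02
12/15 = 4/5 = 0.80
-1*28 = -28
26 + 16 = 42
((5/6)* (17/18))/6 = 85/648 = 0.13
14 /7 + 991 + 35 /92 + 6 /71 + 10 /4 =6505643 /6532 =995.96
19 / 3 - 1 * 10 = -11 / 3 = -3.67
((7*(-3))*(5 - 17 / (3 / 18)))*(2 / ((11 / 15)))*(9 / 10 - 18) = -1044981 / 11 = -94998.27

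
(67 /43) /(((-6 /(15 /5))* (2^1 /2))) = -67 /86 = -0.78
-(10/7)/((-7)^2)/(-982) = 5/168413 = 0.00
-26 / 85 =-0.31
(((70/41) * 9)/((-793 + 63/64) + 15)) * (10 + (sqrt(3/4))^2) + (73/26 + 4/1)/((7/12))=2125857078/185538899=11.46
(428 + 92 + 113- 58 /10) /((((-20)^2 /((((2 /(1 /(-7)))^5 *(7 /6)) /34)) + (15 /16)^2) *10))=47225249792 /645455625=73.17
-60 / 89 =-0.67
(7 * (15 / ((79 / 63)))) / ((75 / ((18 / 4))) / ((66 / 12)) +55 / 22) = 87318 / 5767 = 15.14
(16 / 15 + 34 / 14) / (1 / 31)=11377 / 105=108.35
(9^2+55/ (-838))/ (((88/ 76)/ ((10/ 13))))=53.77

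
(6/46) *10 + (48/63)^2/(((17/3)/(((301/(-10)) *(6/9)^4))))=2312078/3325455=0.70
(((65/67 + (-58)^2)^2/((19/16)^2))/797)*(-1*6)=-78073428801024/1291561613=-60448.86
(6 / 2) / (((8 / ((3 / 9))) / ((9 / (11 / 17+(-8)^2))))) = 0.02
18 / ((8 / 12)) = 27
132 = 132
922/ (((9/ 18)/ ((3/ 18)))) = 922/ 3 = 307.33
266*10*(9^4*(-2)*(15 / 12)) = -43630650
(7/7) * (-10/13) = -10/13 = -0.77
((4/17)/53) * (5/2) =10/901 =0.01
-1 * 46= -46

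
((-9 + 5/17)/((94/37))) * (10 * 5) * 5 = -856.70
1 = 1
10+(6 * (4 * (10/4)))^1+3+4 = 77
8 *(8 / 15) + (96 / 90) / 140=4.27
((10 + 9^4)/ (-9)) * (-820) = 5388220/ 9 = 598691.11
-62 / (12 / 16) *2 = -496 / 3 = -165.33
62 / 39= 1.59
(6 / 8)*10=15 / 2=7.50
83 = 83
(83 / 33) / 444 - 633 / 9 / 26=-514183 / 190476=-2.70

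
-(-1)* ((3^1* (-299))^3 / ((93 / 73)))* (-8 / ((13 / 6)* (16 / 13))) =52686601929 / 31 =1699567804.16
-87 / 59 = -1.47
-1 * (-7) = 7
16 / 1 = 16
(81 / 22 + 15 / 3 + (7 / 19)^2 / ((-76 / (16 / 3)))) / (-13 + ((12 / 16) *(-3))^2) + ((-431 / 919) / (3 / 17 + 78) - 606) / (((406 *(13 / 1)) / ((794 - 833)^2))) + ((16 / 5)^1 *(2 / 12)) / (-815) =-117327632078930220917 / 667656912933814650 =-175.73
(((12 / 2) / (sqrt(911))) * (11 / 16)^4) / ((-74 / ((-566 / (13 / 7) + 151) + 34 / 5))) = 419596419 * sqrt(911) / 143586426880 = 0.09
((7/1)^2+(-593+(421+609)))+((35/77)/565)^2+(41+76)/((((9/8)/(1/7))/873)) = 145534345513/10815343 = 13456.29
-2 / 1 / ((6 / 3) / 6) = -6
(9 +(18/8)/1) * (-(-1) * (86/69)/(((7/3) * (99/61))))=13115/3542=3.70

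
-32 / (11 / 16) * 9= -4608 / 11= -418.91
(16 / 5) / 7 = 16 / 35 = 0.46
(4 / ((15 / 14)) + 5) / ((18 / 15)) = 131 / 18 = 7.28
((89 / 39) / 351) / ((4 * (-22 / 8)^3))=-1424 / 18220059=-0.00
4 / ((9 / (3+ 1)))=1.78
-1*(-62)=62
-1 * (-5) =5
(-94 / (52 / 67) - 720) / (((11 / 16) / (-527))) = 644753.17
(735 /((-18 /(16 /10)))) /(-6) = 10.89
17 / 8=2.12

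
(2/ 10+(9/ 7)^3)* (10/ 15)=7976/ 5145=1.55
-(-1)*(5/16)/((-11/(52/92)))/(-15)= 13/12144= 0.00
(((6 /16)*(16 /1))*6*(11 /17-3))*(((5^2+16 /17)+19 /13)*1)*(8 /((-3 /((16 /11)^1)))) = 372080640 /41327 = 9003.33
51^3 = 132651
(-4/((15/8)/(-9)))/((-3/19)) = -121.60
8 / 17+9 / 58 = 617 / 986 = 0.63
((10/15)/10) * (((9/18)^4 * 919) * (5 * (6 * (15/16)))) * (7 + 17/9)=22975/24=957.29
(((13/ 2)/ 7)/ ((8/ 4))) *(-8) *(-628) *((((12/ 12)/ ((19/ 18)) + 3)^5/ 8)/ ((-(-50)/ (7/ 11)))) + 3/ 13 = 2518725531909/ 708164314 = 3556.70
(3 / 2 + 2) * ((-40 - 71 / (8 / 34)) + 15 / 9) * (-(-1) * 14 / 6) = -199969 / 72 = -2777.35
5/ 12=0.42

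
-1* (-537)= 537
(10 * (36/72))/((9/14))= 70/9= 7.78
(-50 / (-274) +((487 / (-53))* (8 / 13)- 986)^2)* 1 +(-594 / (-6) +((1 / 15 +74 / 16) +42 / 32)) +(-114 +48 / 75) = 76746306592867021 / 78044132400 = 983370.62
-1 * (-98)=98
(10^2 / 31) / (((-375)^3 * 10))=-2 / 326953125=-0.00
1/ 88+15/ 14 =667/ 616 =1.08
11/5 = 2.20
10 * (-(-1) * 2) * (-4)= -80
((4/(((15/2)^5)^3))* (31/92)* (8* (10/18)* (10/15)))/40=2031616/271932105926513671875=0.00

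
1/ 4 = 0.25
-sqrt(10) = -3.16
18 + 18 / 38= 351 / 19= 18.47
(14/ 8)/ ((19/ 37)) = 259/ 76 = 3.41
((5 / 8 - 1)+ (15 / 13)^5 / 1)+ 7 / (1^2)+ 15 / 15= 28723873 / 2970344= 9.67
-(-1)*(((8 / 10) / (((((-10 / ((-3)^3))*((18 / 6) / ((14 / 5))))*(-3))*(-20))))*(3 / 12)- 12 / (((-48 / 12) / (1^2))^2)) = -927 / 1250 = -0.74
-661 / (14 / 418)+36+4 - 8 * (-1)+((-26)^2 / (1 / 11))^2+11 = 386920936 / 7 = 55274419.43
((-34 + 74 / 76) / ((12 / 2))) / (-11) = 1255 / 2508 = 0.50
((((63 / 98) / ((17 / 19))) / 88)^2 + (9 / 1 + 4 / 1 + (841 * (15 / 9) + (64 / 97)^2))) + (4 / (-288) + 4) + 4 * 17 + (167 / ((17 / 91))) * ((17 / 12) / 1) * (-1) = 8196935063754721 / 37145416847616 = 220.67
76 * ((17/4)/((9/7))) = 251.22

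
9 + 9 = 18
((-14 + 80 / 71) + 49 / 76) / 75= -4399 / 26980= -0.16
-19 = -19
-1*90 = -90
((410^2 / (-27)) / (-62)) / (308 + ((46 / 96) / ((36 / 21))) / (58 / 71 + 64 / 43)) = 548678400 / 1683554789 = 0.33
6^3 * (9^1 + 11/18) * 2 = 4152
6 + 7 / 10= 67 / 10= 6.70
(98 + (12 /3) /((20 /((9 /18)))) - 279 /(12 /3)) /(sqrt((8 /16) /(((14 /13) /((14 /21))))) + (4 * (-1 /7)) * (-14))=47628 /13375 - 567 * sqrt(546) /53500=3.31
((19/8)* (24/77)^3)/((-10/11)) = -16416/207515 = -0.08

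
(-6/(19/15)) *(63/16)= -2835/152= -18.65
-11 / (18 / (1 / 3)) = -0.20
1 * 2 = 2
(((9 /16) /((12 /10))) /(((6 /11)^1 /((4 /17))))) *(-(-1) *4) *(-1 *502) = -13805 /34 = -406.03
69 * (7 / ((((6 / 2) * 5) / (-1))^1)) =-161 / 5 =-32.20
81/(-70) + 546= 38139/70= 544.84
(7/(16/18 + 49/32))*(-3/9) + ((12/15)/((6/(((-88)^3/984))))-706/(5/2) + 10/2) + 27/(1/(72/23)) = -286.18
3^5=243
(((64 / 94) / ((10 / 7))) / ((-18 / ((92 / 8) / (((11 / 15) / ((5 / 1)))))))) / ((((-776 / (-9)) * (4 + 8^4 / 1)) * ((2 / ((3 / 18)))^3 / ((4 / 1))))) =-161 / 11843187840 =-0.00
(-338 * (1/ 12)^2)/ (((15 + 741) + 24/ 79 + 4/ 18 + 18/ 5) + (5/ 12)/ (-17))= -1134835/ 367493878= -0.00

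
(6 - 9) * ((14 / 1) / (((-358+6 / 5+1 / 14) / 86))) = 252840 / 24971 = 10.13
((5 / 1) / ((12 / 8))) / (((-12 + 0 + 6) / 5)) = -25 / 9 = -2.78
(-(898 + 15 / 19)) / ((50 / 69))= -1178313 / 950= -1240.33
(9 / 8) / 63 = 1 / 56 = 0.02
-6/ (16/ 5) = -15/ 8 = -1.88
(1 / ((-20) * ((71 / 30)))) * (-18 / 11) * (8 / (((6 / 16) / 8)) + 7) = 4797 / 781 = 6.14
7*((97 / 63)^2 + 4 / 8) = 22787 / 1134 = 20.09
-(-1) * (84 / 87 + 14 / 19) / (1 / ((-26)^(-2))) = 469 / 186238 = 0.00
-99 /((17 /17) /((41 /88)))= -369 /8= -46.12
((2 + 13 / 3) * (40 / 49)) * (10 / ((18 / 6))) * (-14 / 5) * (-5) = 15200 / 63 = 241.27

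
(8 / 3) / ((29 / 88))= 704 / 87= 8.09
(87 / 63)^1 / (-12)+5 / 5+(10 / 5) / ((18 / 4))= 335 / 252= 1.33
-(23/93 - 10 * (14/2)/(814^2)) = -7616599/30810714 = -0.25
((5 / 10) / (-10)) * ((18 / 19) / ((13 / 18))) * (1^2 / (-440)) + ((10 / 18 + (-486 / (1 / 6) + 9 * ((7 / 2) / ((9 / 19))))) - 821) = -17948229571 / 4890600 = -3669.94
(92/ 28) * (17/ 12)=391/ 84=4.65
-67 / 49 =-1.37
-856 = -856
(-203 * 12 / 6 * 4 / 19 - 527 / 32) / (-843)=61981 / 512544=0.12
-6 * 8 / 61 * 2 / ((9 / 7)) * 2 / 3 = -448 / 549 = -0.82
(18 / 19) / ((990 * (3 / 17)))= 17 / 3135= 0.01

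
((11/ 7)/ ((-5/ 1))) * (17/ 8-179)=3113/ 56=55.59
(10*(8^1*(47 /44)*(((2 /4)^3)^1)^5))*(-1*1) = -235 /90112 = -0.00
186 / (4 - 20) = -93 / 8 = -11.62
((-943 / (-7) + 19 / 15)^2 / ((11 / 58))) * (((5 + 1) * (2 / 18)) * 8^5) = 70444970934272 / 33075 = 2129855508.22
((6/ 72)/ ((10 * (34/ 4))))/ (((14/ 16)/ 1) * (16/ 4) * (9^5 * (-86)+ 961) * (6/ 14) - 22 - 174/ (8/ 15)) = -1/ 7768552305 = -0.00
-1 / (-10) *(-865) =-173 / 2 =-86.50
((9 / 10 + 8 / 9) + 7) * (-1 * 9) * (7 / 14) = -791 / 20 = -39.55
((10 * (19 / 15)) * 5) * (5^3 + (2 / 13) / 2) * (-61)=-6281780 / 13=-483213.85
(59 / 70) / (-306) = -59 / 21420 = -0.00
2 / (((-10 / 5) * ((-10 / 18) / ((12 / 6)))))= 18 / 5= 3.60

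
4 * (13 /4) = 13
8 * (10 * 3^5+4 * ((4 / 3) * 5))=58960 / 3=19653.33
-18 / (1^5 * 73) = -18 / 73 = -0.25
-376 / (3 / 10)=-3760 / 3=-1253.33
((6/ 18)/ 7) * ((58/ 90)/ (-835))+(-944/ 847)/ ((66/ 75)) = -190027657/ 150036975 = -1.27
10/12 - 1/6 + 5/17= 49/51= 0.96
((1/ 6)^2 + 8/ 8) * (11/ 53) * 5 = 2035/ 1908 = 1.07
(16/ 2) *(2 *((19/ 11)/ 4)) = 76/ 11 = 6.91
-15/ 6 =-5/ 2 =-2.50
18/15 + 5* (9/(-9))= -19/5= -3.80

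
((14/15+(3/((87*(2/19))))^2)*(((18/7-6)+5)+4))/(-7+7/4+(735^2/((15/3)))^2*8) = 682643/10995712249169865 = 0.00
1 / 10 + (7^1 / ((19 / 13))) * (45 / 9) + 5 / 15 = 13897 / 570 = 24.38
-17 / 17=-1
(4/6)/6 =1/9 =0.11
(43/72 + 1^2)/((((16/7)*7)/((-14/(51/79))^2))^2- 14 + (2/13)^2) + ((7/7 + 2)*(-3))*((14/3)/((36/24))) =-447099379712794123/15902922683564496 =-28.11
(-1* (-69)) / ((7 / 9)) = 621 / 7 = 88.71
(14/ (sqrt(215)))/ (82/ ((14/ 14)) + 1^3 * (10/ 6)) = 42 * sqrt(215)/ 53965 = 0.01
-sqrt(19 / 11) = -sqrt(209) / 11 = -1.31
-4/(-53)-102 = -5402/53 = -101.92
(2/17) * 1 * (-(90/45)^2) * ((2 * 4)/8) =-8/17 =-0.47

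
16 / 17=0.94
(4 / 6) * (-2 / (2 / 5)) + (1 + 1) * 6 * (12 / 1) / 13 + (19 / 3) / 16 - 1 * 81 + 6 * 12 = -179 / 208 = -0.86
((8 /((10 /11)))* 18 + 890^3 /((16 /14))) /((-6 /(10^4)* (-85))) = 616848033400 /51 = 12095059478.43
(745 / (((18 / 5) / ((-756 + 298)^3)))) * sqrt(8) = -357867872200 * sqrt(2) / 9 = -56233510933.65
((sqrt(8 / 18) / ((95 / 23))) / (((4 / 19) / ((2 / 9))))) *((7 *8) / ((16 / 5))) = 161 / 54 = 2.98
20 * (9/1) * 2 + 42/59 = 21282/59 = 360.71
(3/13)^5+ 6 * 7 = 15594549/371293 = 42.00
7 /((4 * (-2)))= -7 /8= -0.88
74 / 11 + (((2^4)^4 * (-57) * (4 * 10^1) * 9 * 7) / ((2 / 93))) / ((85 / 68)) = -350185586681.27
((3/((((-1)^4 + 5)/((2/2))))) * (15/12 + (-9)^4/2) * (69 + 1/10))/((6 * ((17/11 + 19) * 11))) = 9070757/108480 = 83.62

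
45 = 45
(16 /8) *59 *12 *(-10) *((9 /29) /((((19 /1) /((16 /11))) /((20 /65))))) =-8156160 /78793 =-103.51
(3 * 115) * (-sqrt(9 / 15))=-69 * sqrt(15)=-267.24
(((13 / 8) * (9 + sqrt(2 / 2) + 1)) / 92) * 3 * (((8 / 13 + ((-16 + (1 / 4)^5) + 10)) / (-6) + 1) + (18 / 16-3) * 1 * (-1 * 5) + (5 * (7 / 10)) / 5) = 52593717 / 7536640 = 6.98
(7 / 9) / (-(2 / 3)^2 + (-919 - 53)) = -7 / 8752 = -0.00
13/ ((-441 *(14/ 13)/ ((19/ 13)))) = -247/ 6174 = -0.04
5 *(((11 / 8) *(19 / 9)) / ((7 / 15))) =5225 / 168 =31.10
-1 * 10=-10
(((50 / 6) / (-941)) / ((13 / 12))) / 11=-100 / 134563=-0.00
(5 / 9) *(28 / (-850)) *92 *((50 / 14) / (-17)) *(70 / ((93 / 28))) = 1803200 / 241893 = 7.45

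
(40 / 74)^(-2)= 1369 / 400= 3.42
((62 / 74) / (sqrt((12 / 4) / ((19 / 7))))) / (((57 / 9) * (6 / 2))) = 31 * sqrt(399) / 14763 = 0.04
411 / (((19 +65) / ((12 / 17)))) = 3.45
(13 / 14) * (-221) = -2873 / 14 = -205.21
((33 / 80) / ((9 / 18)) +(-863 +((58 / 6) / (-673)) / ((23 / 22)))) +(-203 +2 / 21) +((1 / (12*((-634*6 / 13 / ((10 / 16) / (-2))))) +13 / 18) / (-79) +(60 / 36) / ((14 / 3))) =-11094413077872823 / 10419779247360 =-1064.75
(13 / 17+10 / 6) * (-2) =-248 / 51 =-4.86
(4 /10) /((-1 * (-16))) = 1 /40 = 0.02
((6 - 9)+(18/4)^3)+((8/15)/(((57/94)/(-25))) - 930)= -1181765/1368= -863.86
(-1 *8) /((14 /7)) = -4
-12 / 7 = -1.71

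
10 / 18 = 5 / 9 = 0.56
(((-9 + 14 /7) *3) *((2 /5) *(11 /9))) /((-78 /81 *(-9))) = -77 /65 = -1.18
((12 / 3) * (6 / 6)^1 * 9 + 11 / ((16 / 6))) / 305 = 321 / 2440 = 0.13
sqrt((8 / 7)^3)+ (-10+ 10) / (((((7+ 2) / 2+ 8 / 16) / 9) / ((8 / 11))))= 16 *sqrt(14) / 49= 1.22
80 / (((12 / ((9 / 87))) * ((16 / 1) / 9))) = 45 / 116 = 0.39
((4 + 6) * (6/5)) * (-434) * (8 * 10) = -416640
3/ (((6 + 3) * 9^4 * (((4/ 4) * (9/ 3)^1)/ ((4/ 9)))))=0.00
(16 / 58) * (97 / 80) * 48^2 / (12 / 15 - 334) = -55872 / 24157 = -2.31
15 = 15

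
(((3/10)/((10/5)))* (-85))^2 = 2601/16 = 162.56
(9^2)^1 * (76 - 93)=-1377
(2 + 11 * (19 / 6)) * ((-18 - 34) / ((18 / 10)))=-28730 / 27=-1064.07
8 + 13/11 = 101/11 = 9.18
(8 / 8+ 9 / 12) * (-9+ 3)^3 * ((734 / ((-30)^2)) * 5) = -7707 / 5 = -1541.40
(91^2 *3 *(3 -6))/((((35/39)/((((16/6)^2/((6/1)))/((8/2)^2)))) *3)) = -30758/15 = -2050.53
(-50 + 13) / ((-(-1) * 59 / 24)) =-888 / 59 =-15.05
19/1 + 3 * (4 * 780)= 9379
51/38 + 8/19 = 67/38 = 1.76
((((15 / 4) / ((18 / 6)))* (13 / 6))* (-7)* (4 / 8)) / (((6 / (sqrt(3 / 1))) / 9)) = -455* sqrt(3) / 32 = -24.63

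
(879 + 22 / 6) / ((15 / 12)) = 10592 / 15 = 706.13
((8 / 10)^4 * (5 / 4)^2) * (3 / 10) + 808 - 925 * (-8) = 1026024 / 125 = 8208.19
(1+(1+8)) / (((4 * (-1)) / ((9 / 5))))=-4.50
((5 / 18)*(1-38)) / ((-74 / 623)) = 3115 / 36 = 86.53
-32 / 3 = -10.67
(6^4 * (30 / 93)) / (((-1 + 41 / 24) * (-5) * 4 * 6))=-2592 / 527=-4.92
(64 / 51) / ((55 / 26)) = 1664 / 2805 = 0.59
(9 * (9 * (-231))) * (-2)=37422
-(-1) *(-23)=-23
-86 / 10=-43 / 5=-8.60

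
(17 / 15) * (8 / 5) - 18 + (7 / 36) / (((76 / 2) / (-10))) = -277667 / 17100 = -16.24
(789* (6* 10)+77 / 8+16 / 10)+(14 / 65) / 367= 9036507891 / 190840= 47351.23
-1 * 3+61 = 58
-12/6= -2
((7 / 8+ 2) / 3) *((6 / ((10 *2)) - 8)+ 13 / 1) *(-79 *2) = -96301 / 120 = -802.51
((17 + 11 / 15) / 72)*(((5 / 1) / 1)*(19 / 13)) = 2527 / 1404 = 1.80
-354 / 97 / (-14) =177 / 679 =0.26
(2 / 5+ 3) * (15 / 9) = 17 / 3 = 5.67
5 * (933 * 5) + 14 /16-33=186343 /8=23292.88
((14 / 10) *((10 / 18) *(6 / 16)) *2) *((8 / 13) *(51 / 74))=119 / 481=0.25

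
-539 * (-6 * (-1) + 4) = -5390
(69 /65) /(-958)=-69 /62270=-0.00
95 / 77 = 1.23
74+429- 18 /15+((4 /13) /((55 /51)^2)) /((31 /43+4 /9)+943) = 501.80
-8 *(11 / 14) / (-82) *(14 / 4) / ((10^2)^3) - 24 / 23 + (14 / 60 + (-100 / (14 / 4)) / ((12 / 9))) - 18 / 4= -529506794687 / 19803000000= -26.74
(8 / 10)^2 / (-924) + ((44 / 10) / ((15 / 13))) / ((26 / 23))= 19477 / 5775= 3.37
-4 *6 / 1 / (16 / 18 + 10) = -108 / 49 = -2.20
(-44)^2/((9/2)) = 3872/9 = 430.22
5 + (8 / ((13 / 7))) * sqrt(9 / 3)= 5 + 56 * sqrt(3) / 13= 12.46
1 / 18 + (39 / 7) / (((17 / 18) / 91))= 164285 / 306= 536.88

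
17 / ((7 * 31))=17 / 217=0.08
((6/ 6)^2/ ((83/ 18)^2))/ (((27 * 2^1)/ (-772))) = -4632/ 6889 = -0.67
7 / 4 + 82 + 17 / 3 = 1073 / 12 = 89.42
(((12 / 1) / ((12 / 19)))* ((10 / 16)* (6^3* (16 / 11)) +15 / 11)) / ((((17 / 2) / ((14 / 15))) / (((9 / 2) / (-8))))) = -173565 / 748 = -232.04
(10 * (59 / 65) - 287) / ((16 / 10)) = -18065 / 104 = -173.70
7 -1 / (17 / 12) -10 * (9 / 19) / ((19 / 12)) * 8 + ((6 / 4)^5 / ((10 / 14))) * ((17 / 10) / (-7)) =-198556747 / 9819200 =-20.22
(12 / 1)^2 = 144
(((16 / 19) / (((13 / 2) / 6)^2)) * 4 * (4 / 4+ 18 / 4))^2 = 2569273344 / 10310521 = 249.19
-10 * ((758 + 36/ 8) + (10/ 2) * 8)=-8025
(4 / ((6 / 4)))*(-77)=-616 / 3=-205.33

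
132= 132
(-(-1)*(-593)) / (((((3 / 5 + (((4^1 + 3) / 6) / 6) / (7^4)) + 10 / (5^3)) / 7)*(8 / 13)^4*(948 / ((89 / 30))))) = -18095903583485 / 135867097088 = -133.19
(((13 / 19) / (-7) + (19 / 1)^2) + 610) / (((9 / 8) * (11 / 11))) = 1033040 / 1197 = 863.02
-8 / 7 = -1.14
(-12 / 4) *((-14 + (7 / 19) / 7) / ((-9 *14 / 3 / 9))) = -2385 / 266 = -8.97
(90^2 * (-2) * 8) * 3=-388800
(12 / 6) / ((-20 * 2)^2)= 1 / 800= 0.00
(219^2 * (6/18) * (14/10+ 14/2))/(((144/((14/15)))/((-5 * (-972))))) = 21150801/5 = 4230160.20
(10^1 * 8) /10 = 8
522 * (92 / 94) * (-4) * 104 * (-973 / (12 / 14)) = 11339170752 / 47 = 241258952.17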